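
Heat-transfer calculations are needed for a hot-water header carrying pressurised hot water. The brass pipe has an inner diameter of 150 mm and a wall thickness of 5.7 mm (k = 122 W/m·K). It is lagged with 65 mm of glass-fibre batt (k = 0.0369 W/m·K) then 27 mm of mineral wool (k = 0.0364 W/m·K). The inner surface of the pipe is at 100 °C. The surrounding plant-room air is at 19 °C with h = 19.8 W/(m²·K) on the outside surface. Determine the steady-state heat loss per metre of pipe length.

Radial resistances (cylindrical: R_cond = ln(r_o/r_i)/(2πkL), R_conv = 1/(h·2πrL)):
R_brass pipe wall = ln(80.7/75)/(2π×122×1) = 9.556×10^-5 K/W
R_glass-fibre batt = ln(145.7/80.7)/(2π×0.0369×1) = 2.548 K/W
R_mineral wool = ln(172.7/145.7)/(2π×0.0364×1) = 0.7433 K/W
R_outer film = 1/(h_o·2πr_oL) = 1/(19.8×2π×0.1727×1) = 0.04654 K/W
R_total = 3.338 K/W
Q = ΔT/R_total = 81/3.338

q′ ≈ 24.3 W/m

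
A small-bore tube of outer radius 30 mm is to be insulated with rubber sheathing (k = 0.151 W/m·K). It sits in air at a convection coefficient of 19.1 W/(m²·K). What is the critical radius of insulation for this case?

r_cr ≈ 7.91 mm

For a cylinder r_cr = k/h = 0.151/19.1
r_cr = 7.91 mm; since the bare radius (30 mm) is above r_cr, any added insulation will reduce heat loss.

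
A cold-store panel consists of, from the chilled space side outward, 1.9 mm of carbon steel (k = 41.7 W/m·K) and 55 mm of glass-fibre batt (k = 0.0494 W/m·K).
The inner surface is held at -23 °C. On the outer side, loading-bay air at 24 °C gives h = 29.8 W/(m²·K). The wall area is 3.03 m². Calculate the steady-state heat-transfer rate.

Thermal resistances in series:
R_carbon steel = L/(kA) = 0.0019/(41.7×3.03) = 1.504×10^-5 K/W
R_glass-fibre batt = L/(kA) = 0.055/(0.0494×3.03) = 0.3674 K/W
R_outer film = 1/(h_o·A) = 1/(29.8×3.03) = 0.01107 K/W
R_total = 0.3785 K/W
Q = ΔT / R_total = 47 / 0.3785

Q ≈ 124 W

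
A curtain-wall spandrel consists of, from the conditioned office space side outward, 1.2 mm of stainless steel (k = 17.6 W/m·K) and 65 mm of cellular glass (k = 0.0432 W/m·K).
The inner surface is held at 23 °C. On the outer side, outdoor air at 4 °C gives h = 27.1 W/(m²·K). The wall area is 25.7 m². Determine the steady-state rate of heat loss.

Q ≈ 317 W

Thermal resistances in series:
R_stainless steel = L/(kA) = 0.0012/(17.6×25.7) = 2.653×10^-6 K/W
R_cellular glass = L/(kA) = 0.065/(0.0432×25.7) = 0.05855 K/W
R_outer film = 1/(h_o·A) = 1/(27.1×25.7) = 0.001436 K/W
R_total = 0.05998 K/W
Q = ΔT / R_total = 19 / 0.05998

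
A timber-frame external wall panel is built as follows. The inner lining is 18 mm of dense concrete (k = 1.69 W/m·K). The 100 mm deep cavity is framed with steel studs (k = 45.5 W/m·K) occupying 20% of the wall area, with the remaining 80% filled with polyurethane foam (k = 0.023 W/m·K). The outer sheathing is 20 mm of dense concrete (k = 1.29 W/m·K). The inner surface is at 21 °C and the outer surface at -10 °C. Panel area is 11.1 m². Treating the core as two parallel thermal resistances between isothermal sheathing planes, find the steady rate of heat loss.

Q ≈ 9270 W

Sheathing layers in series; stud and cavity paths in parallel between them.
R_inner = 0.018/(1.69×11.1) = 9.595×10^-4 K/W
R_stud  = 0.1/(45.5×0.2×11.1) = 9.9×10^-4 K/W
R_cav   = 0.1/(0.023×0.8×11.1) = 0.4896 K/W
1/R_core = 1/R_stud + 1/R_cav → R_core = 9.88×10^-4 K/W
R_outer = 0.02/(1.29×11.1) = 0.001397 K/W
R_total = 0.003344 K/W
Q = ΔT/R_total = 31/0.003344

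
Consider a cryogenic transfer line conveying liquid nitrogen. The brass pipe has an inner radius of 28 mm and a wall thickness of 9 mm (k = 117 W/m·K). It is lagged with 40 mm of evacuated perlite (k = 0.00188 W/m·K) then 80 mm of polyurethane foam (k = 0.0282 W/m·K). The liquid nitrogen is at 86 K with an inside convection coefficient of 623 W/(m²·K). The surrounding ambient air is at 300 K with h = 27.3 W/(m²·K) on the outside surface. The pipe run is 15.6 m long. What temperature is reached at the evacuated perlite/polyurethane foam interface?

T ≈ 287 K

Radial resistances (cylindrical: R_cond = ln(r_o/r_i)/(2πkL), R_conv = 1/(h·2πrL)):
R_inner film = 1/(h_i·2πr₁L) = 1/(623×2π×0.028×15.6) = 5.849×10^-4 K/W
R_brass pipe wall = ln(37/28)/(2π×117×15.6) = 2.43×10^-5 K/W
R_evacuated perlite = ln(77/37)/(2π×0.00188×15.6) = 3.977 K/W
R_polyurethane foam = ln(157/77)/(2π×0.0282×15.6) = 0.2577 K/W
R_outer film = 1/(h_o·2πr_oL) = 1/(27.3×2π×0.157×15.6) = 0.00238 K/W
R_total = 4.238 K/W
Q = ΔT/R_total = 214/4.238
Q = 50.5 W
T_interface = T_inner + Q·ΣR(inner→interface) = 86 + 50.5×3.978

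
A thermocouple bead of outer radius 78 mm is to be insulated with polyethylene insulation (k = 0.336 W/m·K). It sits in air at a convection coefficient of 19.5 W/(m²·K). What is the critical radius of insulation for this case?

For a sphere r_cr = 2k/h = 2×0.336/19.5
r_cr = 34.5 mm; since the bare radius (78 mm) is above r_cr, any added insulation will reduce heat loss.

r_cr ≈ 34.5 mm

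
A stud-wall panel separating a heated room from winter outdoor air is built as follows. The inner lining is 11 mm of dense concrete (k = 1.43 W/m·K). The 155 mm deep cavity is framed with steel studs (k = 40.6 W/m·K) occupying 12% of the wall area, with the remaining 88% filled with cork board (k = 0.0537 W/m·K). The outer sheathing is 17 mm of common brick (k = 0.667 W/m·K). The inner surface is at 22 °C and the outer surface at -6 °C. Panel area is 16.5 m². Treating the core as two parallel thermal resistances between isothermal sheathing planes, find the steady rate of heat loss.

Q ≈ 7140 W

Sheathing layers in series; stud and cavity paths in parallel between them.
R_inner = 0.011/(1.43×16.5) = 4.662×10^-4 K/W
R_stud  = 0.155/(40.6×0.12×16.5) = 0.001928 K/W
R_cav   = 0.155/(0.0537×0.88×16.5) = 0.1988 K/W
1/R_core = 1/R_stud + 1/R_cav → R_core = 0.00191 K/W
R_outer = 0.017/(0.667×16.5) = 0.001545 K/W
R_total = 0.003921 K/W
Q = ΔT/R_total = 28/0.003921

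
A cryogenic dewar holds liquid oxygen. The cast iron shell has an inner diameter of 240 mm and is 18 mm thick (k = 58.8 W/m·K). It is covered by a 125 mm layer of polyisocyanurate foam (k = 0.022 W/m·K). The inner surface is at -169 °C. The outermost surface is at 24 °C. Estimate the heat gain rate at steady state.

Q ≈ 15.5 W

Spherical conduction: R = (1/r_in − 1/r_out)/(4πk) per layer; series-sum.
R_cast iron shell = (1/0.12 − 1/0.138)/(4π×58.8) = 0.001471 K/W
R_polyisocyanurate foam = (1/0.138 − 1/0.263)/(4π×0.022) = 12.46 K/W
R_total = 12.46 K/W
Q = ΔT/R_total = 193/12.46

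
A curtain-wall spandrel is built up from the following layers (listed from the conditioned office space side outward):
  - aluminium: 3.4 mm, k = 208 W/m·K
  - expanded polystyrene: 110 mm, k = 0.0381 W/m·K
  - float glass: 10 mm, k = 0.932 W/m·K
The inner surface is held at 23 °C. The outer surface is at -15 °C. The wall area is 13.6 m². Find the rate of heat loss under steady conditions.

Q ≈ 178 W

Model the wall as resistances in series:
R_aluminium = L/(kA) = 0.0034/(208×13.6) = 1.202×10^-6 K/W
R_expanded polystyrene = L/(kA) = 0.11/(0.0381×13.6) = 0.2123 K/W
R_float glass = L/(kA) = 0.01/(0.932×13.6) = 7.889×10^-4 K/W
R_total = 0.2131 K/W
Q = ΔT / R_total = 38 / 0.2131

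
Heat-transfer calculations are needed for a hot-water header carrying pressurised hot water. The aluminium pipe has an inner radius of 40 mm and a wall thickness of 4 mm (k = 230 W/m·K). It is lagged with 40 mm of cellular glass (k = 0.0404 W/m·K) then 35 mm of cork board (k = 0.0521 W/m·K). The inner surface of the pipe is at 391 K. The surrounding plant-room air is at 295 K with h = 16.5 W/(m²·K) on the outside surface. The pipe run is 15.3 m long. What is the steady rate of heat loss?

Cylindrical conduction, so R = ln(r₂/r₁)/(2πkL) per layer, in series:
R_aluminium pipe wall = ln(44/40)/(2π×230×15.3) = 4.311×10^-6 K/W
R_cellular glass = ln(84/44)/(2π×0.0404×15.3) = 0.1665 K/W
R_cork board = ln(119/84)/(2π×0.0521×15.3) = 0.06954 K/W
R_outer film = 1/(h_o·2πr_oL) = 1/(16.5×2π×0.119×15.3) = 0.005298 K/W
R_total = 0.2413 K/W
Q = ΔT/R_total = 96/0.2413

Q ≈ 398 W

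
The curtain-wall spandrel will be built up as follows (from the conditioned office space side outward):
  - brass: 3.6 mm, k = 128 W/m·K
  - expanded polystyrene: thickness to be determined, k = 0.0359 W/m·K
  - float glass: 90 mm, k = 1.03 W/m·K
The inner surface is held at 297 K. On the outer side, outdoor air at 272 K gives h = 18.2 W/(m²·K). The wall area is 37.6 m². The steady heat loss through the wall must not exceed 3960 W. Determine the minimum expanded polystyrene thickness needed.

Model the wall as resistances in series:
R_brass = L/(kA) = 0.0036/(128×37.6) = 7.48×10^-7 K/W
R_float glass = L/(kA) = 0.09/(1.03×37.6) = 0.002324 K/W
R_outer film = 1/(h_o·A) = 1/(18.2×37.6) = 0.001461 K/W
Sum of the known resistances R_other = 0.003786 K/W
Required total resistance R_tot = ΔT/Q_allow = 25/3960 = 0.006313 K/W
R_expanded polystyrene = R_tot − R_other = 0.002527 K/W
L = R·k·A = 0.002527×0.0359×37.6

L ≈ 3.41 mm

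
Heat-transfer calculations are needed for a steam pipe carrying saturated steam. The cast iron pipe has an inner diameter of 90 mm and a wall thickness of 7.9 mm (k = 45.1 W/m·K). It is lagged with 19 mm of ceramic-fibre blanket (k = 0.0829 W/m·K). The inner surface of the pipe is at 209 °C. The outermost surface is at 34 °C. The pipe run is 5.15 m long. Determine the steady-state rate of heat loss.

Q ≈ 1530 W

For a radial system each layer contributes R = ln(r_out/r_in)/(2πkL); films add R = 1/(hA).
R_cast iron pipe wall = ln(52.9/45)/(2π×45.1×5.15) = 1.108×10^-4 K/W
R_ceramic-fibre blanket = ln(71.9/52.9)/(2π×0.0829×5.15) = 0.1144 K/W
R_total = 0.1145 K/W
Q = ΔT/R_total = 175/0.1145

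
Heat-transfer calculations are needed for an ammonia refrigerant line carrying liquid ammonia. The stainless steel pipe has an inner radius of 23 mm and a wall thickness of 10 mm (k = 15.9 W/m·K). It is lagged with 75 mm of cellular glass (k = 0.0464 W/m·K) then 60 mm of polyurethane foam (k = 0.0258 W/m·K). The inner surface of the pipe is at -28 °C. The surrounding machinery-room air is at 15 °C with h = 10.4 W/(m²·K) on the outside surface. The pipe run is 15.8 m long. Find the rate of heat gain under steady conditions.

Q ≈ 98.6 W

For a radial system each layer contributes R = ln(r_out/r_in)/(2πkL); films add R = 1/(hA).
R_stainless steel pipe wall = ln(33/23)/(2π×15.9×15.8) = 2.287×10^-4 K/W
R_cellular glass = ln(108/33)/(2π×0.0464×15.8) = 0.2574 K/W
R_polyurethane foam = ln(168/108)/(2π×0.0258×15.8) = 0.1725 K/W
R_outer film = 1/(h_o·2πr_oL) = 1/(10.4×2π×0.168×15.8) = 0.005765 K/W
R_total = 0.4359 K/W
Q = ΔT/R_total = 43/0.4359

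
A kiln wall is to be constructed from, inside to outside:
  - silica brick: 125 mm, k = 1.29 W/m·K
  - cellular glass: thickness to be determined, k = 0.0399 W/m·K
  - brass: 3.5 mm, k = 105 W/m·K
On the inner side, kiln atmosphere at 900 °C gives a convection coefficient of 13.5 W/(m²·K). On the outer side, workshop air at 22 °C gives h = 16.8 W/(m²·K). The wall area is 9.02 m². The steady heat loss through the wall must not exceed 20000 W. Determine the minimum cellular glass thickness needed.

Thermal resistances in series:
R_inner film = 1/(h_i·A) = 1/(13.5×9.02) = 0.008212 K/W
R_silica brick = L/(kA) = 0.125/(1.29×9.02) = 0.01074 K/W
R_brass = L/(kA) = 0.0035/(105×9.02) = 3.695×10^-6 K/W
R_outer film = 1/(h_o·A) = 1/(16.8×9.02) = 0.006599 K/W
Sum of the known resistances R_other = 0.02556 K/W
Required total resistance R_tot = ΔT/Q_allow = 878/20000 = 0.0439 K/W
R_cellular glass = R_tot − R_other = 0.01834 K/W
L = R·k·A = 0.01834×0.0399×9.02

L ≈ 6.6 mm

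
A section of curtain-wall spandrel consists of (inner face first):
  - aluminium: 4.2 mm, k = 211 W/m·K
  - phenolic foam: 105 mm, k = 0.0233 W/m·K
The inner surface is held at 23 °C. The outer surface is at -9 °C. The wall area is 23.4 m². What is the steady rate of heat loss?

Using the resistance-network approach (series):
R_aluminium = L/(kA) = 0.0042/(211×23.4) = 8.507×10^-7 K/W
R_phenolic foam = L/(kA) = 0.105/(0.0233×23.4) = 0.1926 K/W
R_total = 0.1926 K/W
Q = ΔT / R_total = 32 / 0.1926

Q ≈ 166 W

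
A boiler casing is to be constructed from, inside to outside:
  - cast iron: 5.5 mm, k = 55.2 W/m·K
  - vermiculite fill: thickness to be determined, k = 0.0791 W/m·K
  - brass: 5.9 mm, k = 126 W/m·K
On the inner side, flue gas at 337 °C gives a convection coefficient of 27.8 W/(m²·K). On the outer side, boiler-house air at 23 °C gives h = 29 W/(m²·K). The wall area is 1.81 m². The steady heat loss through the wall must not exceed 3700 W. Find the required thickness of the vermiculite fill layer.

L ≈ 6.57 mm

Thermal resistances in series:
R_inner film = 1/(h_i·A) = 1/(27.8×1.81) = 0.01987 K/W
R_cast iron = L/(kA) = 0.0055/(55.2×1.81) = 5.505×10^-5 K/W
R_brass = L/(kA) = 0.0059/(126×1.81) = 2.587×10^-5 K/W
R_outer film = 1/(h_o·A) = 1/(29×1.81) = 0.01905 K/W
Sum of the known resistances R_other = 0.03901 K/W
Required total resistance R_tot = ΔT/Q_allow = 314/3700 = 0.08486 K/W
R_vermiculite fill = R_tot − R_other = 0.04586 K/W
L = R·k·A = 0.04586×0.0791×1.81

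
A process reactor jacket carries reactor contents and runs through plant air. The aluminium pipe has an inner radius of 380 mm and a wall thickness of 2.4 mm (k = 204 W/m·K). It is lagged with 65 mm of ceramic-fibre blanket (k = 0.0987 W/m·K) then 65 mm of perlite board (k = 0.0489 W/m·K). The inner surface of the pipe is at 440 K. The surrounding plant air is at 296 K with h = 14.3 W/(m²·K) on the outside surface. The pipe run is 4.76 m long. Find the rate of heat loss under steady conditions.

For a radial system each layer contributes R = ln(r_out/r_in)/(2πkL); films add R = 1/(hA).
R_aluminium pipe wall = ln(382.4/380)/(2π×204×4.76) = 1.032×10^-6 K/W
R_ceramic-fibre blanket = ln(447.4/382.4)/(2π×0.0987×4.76) = 0.05318 K/W
R_perlite board = ln(512.4/447.4)/(2π×0.0489×4.76) = 0.09275 K/W
R_outer film = 1/(h_o·2πr_oL) = 1/(14.3×2π×0.5124×4.76) = 0.004563 K/W
R_total = 0.1505 K/W
Q = ΔT/R_total = 144/0.1505

Q ≈ 957 W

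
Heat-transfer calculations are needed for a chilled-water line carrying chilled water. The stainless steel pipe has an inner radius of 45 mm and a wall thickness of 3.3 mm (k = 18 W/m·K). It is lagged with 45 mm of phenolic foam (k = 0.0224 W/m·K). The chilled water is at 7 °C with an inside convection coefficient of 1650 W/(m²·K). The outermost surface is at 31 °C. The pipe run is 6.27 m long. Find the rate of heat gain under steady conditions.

Cylindrical conduction, so R = ln(r₂/r₁)/(2πkL) per layer, in series:
R_inner film = 1/(h_i·2πr₁L) = 1/(1650×2π×0.045×6.27) = 3.419×10^-4 K/W
R_stainless steel pipe wall = ln(48.3/45)/(2π×18×6.27) = 9.98×10^-5 K/W
R_phenolic foam = ln(93.3/48.3)/(2π×0.0224×6.27) = 0.7461 K/W
R_total = 0.7465 K/W
Q = ΔT/R_total = 24/0.7465

Q ≈ 32.1 W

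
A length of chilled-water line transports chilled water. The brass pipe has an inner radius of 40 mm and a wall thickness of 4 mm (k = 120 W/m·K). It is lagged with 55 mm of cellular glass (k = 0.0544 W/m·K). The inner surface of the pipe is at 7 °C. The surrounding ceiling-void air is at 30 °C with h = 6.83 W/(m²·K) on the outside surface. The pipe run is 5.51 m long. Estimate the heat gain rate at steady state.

Q ≈ 48.6 W

Per-layer cylindrical resistances, series-summed:
R_brass pipe wall = ln(44/40)/(2π×120×5.51) = 2.294×10^-5 K/W
R_cellular glass = ln(99/44)/(2π×0.0544×5.51) = 0.4306 K/W
R_outer film = 1/(h_o·2πr_oL) = 1/(6.83×2π×0.099×5.51) = 0.04272 K/W
R_total = 0.4733 K/W
Q = ΔT/R_total = 23/0.4733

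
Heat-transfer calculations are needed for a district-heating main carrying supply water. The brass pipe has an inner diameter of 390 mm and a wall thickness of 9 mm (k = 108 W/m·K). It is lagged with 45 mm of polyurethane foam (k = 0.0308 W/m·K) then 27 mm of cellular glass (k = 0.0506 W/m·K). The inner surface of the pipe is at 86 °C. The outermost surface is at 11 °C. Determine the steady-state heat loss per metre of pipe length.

Treating each annulus and film as a series resistance:
R_brass pipe wall = ln(204/195)/(2π×108×1) = 6.649×10^-5 K/W
R_polyurethane foam = ln(249/204)/(2π×0.0308×1) = 1.03 K/W
R_cellular glass = ln(276/249)/(2π×0.0506×1) = 0.3238 K/W
R_total = 1.354 K/W
Q = ΔT/R_total = 75/1.354

q′ ≈ 55.4 W/m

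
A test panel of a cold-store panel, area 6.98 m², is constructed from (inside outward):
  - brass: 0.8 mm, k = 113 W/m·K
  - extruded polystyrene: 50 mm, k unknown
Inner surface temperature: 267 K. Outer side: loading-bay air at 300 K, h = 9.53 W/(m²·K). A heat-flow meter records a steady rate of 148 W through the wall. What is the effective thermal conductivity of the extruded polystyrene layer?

k ≈ 0.0344 W/(m·K)

Treating each layer as a thermal resistance in series:
R_brass = L/(kA) = 0.0008/(113×6.98) = 1.014×10^-6 K/W
R_outer film = 1/(h_o·A) = 1/(9.53×6.98) = 0.01503 K/W
Sum of known resistances R_other = 0.01503 K/W
Total R = ΔT/Q = 33/148 = 0.223 K/W
R_extruded polystyrene = R_total − R_other = 0.2079 K/W
k = L/(R·A) = 0.05/(0.2079×6.98)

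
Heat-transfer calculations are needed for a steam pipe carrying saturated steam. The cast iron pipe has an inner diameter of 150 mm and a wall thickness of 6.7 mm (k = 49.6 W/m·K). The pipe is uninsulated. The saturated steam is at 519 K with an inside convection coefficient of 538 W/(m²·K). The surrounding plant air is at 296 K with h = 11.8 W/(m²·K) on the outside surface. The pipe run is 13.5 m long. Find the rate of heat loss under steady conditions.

Q ≈ 17800 W

Cylindrical conduction, so R = ln(r₂/r₁)/(2πkL) per layer, in series:
R_inner film = 1/(h_i·2πr₁L) = 1/(538×2π×0.075×13.5) = 2.922×10^-4 K/W
R_cast iron pipe wall = ln(81.7/75)/(2π×49.6×13.5) = 2.034×10^-5 K/W
R_outer film = 1/(h_o·2πr_oL) = 1/(11.8×2π×0.0817×13.5) = 0.01223 K/W
R_total = 0.01254 K/W
Q = ΔT/R_total = 223/0.01254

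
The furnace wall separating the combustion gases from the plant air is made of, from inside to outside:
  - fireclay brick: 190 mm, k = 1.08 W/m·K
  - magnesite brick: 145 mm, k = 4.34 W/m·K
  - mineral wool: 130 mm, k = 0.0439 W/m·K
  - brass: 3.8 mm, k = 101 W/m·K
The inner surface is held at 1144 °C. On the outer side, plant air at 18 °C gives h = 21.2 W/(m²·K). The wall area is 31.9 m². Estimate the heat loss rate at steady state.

Thermal resistances in series:
R_fireclay brick = L/(kA) = 0.19/(1.08×31.9) = 0.005515 K/W
R_magnesite brick = L/(kA) = 0.145/(4.34×31.9) = 0.001047 K/W
R_mineral wool = L/(kA) = 0.13/(0.0439×31.9) = 0.09283 K/W
R_brass = L/(kA) = 0.0038/(101×31.9) = 1.179×10^-6 K/W
R_outer film = 1/(h_o·A) = 1/(21.2×31.9) = 0.001479 K/W
R_total = 0.1009 K/W
Q = ΔT / R_total = 1126 / 0.1009

Q ≈ 11200 W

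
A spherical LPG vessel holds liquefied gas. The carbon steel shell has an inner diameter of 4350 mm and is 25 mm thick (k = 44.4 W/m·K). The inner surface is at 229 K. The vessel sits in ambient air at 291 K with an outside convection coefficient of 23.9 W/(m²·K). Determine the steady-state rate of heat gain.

Q ≈ 88900 W

Radial (spherical) resistances in series:
R_carbon steel shell = (1/2.175 − 1/2.2)/(4π×44.4) = 9.364×10^-6 K/W
R_outer film = 1/(h·4πr_o²) = 1/(23.9×4π×2.2²) = 6.879×10^-4 K/W
R_total = 6.973×10^-4 K/W
Q = ΔT/R_total = 62/6.973×10^-4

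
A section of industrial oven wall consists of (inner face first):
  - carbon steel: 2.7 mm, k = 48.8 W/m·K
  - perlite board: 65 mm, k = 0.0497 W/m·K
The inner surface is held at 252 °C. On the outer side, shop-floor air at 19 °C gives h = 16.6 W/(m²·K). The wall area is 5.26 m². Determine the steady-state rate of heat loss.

Using the resistance-network approach (series):
R_carbon steel = L/(kA) = 0.0027/(48.8×5.26) = 1.052×10^-5 K/W
R_perlite board = L/(kA) = 0.065/(0.0497×5.26) = 0.2486 K/W
R_outer film = 1/(h_o·A) = 1/(16.6×5.26) = 0.01145 K/W
R_total = 0.2601 K/W
Q = ΔT / R_total = 233 / 0.2601

Q ≈ 896 W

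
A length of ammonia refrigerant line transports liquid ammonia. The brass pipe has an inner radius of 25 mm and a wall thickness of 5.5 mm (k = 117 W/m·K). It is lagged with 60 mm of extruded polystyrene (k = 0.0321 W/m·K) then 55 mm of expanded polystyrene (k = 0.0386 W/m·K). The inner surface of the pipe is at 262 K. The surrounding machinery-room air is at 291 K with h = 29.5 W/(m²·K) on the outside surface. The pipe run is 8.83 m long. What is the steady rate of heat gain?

Q ≈ 34.7 W

Treating each annulus and film as a series resistance:
R_brass pipe wall = ln(30.5/25)/(2π×117×8.83) = 3.063×10^-5 K/W
R_extruded polystyrene = ln(90.5/30.5)/(2π×0.0321×8.83) = 0.6107 K/W
R_expanded polystyrene = ln(145.5/90.5)/(2π×0.0386×8.83) = 0.2217 K/W
R_outer film = 1/(h_o·2πr_oL) = 1/(29.5×2π×0.1455×8.83) = 0.004199 K/W
R_total = 0.8367 K/W
Q = ΔT/R_total = 29/0.8367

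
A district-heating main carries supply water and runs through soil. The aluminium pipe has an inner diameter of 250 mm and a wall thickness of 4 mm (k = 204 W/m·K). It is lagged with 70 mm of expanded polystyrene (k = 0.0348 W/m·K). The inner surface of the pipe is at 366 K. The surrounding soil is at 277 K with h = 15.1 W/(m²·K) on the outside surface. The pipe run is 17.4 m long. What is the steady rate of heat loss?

Q ≈ 761 W

For a radial system each layer contributes R = ln(r_out/r_in)/(2πkL); films add R = 1/(hA).
R_aluminium pipe wall = ln(129/125)/(2π×204×17.4) = 1.412×10^-6 K/W
R_expanded polystyrene = ln(199/129)/(2π×0.0348×17.4) = 0.1139 K/W
R_outer film = 1/(h_o·2πr_oL) = 1/(15.1×2π×0.199×17.4) = 0.003044 K/W
R_total = 0.117 K/W
Q = ΔT/R_total = 89/0.117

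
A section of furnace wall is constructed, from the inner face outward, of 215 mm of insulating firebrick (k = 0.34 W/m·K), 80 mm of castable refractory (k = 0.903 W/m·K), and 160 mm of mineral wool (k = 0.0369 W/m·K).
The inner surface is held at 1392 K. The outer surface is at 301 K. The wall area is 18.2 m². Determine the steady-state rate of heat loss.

Q ≈ 3930 W

Using the resistance-network approach (series):
R_insulating firebrick = L/(kA) = 0.215/(0.34×18.2) = 0.03474 K/W
R_castable refractory = L/(kA) = 0.08/(0.903×18.2) = 0.004868 K/W
R_mineral wool = L/(kA) = 0.16/(0.0369×18.2) = 0.2382 K/W
R_total = 0.2779 K/W
Q = ΔT / R_total = 1091 / 0.2779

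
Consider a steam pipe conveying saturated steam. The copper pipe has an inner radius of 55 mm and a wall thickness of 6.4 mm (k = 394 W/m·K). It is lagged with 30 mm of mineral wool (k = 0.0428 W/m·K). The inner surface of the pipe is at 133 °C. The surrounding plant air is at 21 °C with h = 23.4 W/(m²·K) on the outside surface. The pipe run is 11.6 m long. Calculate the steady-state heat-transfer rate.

Per-layer cylindrical resistances, series-summed:
R_copper pipe wall = ln(61.4/55)/(2π×394×11.6) = 3.833×10^-6 K/W
R_mineral wool = ln(91.4/61.4)/(2π×0.0428×11.6) = 0.1275 K/W
R_outer film = 1/(h_o·2πr_oL) = 1/(23.4×2π×0.0914×11.6) = 0.006415 K/W
R_total = 0.134 K/W
Q = ΔT/R_total = 112/0.134

Q ≈ 836 W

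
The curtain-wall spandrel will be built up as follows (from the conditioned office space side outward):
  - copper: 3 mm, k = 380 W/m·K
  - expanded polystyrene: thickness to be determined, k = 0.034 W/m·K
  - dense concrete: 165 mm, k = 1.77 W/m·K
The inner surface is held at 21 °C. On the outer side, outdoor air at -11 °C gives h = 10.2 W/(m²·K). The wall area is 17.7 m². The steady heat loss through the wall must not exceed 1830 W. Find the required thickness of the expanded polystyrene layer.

L ≈ 4.02 mm

Treating each layer as a thermal resistance in series:
R_copper = L/(kA) = 0.003/(380×17.7) = 4.46×10^-7 K/W
R_dense concrete = L/(kA) = 0.165/(1.77×17.7) = 0.005267 K/W
R_outer film = 1/(h_o·A) = 1/(10.2×17.7) = 0.005539 K/W
Sum of the known resistances R_other = 0.01081 K/W
Required total resistance R_tot = ΔT/Q_allow = 32/1830 = 0.01749 K/W
R_expanded polystyrene = R_tot − R_other = 0.00668 K/W
L = R·k·A = 0.00668×0.034×17.7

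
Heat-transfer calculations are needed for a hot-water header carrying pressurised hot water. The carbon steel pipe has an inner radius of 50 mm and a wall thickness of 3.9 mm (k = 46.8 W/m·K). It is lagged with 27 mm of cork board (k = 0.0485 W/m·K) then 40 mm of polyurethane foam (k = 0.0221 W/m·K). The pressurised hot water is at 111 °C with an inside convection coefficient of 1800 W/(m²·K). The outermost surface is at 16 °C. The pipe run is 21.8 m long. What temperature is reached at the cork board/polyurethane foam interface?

T ≈ 81 °C

For a radial system each layer contributes R = ln(r_out/r_in)/(2πkL); films add R = 1/(hA).
R_inner film = 1/(h_i·2πr₁L) = 1/(1800×2π×0.05×21.8) = 8.112×10^-5 K/W
R_carbon steel pipe wall = ln(53.9/50)/(2π×46.8×21.8) = 1.172×10^-5 K/W
R_cork board = ln(80.9/53.9)/(2π×0.0485×21.8) = 0.06113 K/W
R_polyurethane foam = ln(120.9/80.9)/(2π×0.0221×21.8) = 0.1327 K/W
R_total = 0.1939 K/W
Q = ΔT/R_total = 95/0.1939
Q = 490 W
T_interface = T_inner − Q·ΣR(inner→interface) = 111 − 490×0.06122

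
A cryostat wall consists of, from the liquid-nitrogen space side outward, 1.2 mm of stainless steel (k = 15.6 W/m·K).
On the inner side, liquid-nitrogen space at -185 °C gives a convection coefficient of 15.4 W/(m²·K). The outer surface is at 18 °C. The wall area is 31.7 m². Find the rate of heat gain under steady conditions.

Q ≈ 99000 W

Using the resistance-network approach (series):
R_inner film = 1/(h_i·A) = 1/(15.4×31.7) = 0.002048 K/W
R_stainless steel = L/(kA) = 0.0012/(15.6×31.7) = 2.427×10^-6 K/W
R_total = 0.002051 K/W
Q = ΔT / R_total = 203 / 0.002051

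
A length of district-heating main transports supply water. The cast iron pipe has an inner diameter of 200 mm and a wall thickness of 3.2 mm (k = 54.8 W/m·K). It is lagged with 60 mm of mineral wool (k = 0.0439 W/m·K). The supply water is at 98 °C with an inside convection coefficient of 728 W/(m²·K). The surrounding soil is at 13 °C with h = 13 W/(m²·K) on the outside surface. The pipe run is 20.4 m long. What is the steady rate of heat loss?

Radial resistances (cylindrical: R_cond = ln(r_o/r_i)/(2πkL), R_conv = 1/(h·2πrL)):
R_inner film = 1/(h_i·2πr₁L) = 1/(728×2π×0.1×20.4) = 1.072×10^-4 K/W
R_cast iron pipe wall = ln(103.2/100)/(2π×54.8×20.4) = 4.484×10^-6 K/W
R_mineral wool = ln(163.2/103.2)/(2π×0.0439×20.4) = 0.08145 K/W
R_outer film = 1/(h_o·2πr_oL) = 1/(13×2π×0.1632×20.4) = 0.003677 K/W
R_total = 0.08524 K/W
Q = ΔT/R_total = 85/0.08524

Q ≈ 997 W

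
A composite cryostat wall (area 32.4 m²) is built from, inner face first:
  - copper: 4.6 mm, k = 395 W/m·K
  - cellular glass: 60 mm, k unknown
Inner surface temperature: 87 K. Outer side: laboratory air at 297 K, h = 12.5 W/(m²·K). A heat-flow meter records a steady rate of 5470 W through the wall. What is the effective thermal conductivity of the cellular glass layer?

k ≈ 0.0516 W/(m·K)

Treating each layer as a thermal resistance in series:
R_copper = L/(kA) = 0.0046/(395×32.4) = 3.594×10^-7 K/W
R_outer film = 1/(h_o·A) = 1/(12.5×32.4) = 0.002469 K/W
Sum of known resistances R_other = 0.002469 K/W
Total R = ΔT/Q = 210/5470 = 0.03839 K/W
R_cellular glass = R_total − R_other = 0.03592 K/W
k = L/(R·A) = 0.06/(0.03592×32.4)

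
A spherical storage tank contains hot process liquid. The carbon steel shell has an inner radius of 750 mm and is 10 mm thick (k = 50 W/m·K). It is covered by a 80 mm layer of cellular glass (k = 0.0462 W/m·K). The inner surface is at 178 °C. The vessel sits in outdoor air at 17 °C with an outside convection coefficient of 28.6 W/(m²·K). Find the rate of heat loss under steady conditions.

Each spherical layer contributes R = (1/r_i − 1/r_o)/(4πk):
R_carbon steel shell = (1/0.75 − 1/0.76)/(4π×50) = 2.792×10^-5 K/W
R_cellular glass = (1/0.76 − 1/0.84)/(4π×0.0462) = 0.2158 K/W
R_outer film = 1/(h·4πr_o²) = 1/(28.6×4π×0.84²) = 0.003943 K/W
R_total = 0.2198 K/W
Q = ΔT/R_total = 161/0.2198

Q ≈ 732 W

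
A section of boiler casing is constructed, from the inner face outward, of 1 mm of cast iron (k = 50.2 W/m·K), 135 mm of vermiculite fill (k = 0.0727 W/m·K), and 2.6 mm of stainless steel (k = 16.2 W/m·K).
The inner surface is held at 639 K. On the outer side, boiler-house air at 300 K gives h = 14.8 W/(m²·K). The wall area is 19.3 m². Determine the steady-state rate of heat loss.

Q ≈ 3400 W

Treating each layer as a thermal resistance in series:
R_cast iron = L/(kA) = 0.001/(50.2×19.3) = 1.032×10^-6 K/W
R_vermiculite fill = L/(kA) = 0.135/(0.0727×19.3) = 0.09621 K/W
R_stainless steel = L/(kA) = 0.0026/(16.2×19.3) = 8.316×10^-6 K/W
R_outer film = 1/(h_o·A) = 1/(14.8×19.3) = 0.003501 K/W
R_total = 0.09973 K/W
Q = ΔT / R_total = 339 / 0.09973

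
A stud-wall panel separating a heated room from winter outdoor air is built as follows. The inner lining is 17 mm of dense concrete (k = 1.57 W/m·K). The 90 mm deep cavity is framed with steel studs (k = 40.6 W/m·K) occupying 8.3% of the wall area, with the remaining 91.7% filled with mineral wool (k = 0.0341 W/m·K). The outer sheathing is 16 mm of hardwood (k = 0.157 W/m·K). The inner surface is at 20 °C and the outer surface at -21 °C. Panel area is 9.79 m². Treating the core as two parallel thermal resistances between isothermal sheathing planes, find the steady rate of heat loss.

Q ≈ 2880 W

Sheathing layers in series; stud and cavity paths in parallel between them.
R_inner = 0.017/(1.57×9.79) = 0.001106 K/W
R_stud  = 0.09/(40.6×0.083×9.79) = 0.002728 K/W
R_cav   = 0.09/(0.0341×0.917×9.79) = 0.294 K/W
1/R_core = 1/R_stud + 1/R_cav → R_core = 0.002703 K/W
R_outer = 0.016/(0.157×9.79) = 0.01041 K/W
R_total = 0.01422 K/W
Q = ΔT/R_total = 41/0.01422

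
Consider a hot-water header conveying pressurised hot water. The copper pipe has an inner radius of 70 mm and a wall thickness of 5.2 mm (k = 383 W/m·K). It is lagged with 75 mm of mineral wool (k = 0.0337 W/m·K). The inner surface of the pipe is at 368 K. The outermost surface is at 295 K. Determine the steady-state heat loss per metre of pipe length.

q′ ≈ 22.3 W/m

For a radial system each layer contributes R = ln(r_out/r_in)/(2πkL); films add R = 1/(hA).
R_copper pipe wall = ln(75.2/70)/(2π×383×1) = 2.978×10^-5 K/W
R_mineral wool = ln(150.2/75.2)/(2π×0.0337×1) = 3.267 K/W
R_total = 3.267 K/W
Q = ΔT/R_total = 73/3.267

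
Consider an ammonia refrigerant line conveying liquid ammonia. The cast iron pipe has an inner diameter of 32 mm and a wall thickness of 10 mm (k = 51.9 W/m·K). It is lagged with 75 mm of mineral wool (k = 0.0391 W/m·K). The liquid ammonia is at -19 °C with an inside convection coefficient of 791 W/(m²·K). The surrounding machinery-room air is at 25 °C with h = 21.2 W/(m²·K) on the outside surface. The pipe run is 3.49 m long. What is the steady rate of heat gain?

Q ≈ 27.4 W

Radial resistances (cylindrical: R_cond = ln(r_o/r_i)/(2πkL), R_conv = 1/(h·2πrL)):
R_inner film = 1/(h_i·2πr₁L) = 1/(791×2π×0.016×3.49) = 0.003603 K/W
R_cast iron pipe wall = ln(26/16)/(2π×51.9×3.49) = 4.266×10^-4 K/W
R_mineral wool = ln(101/26)/(2π×0.0391×3.49) = 1.583 K/W
R_outer film = 1/(h_o·2πr_oL) = 1/(21.2×2π×0.101×3.49) = 0.0213 K/W
R_total = 1.608 K/W
Q = ΔT/R_total = 44/1.608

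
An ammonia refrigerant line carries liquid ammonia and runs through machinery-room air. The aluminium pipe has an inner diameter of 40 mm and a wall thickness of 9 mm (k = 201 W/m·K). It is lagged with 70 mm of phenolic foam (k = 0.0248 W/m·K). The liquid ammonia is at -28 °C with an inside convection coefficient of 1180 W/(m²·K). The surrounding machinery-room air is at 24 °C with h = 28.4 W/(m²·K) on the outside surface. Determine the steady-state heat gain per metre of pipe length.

q′ ≈ 6.55 W/m

Radial resistances (cylindrical: R_cond = ln(r_o/r_i)/(2πkL), R_conv = 1/(h·2πrL)):
R_inner film = 1/(h_i·2πr₁L) = 1/(1180×2π×0.02×1) = 0.006744 K/W
R_aluminium pipe wall = ln(29/20)/(2π×201×1) = 2.942×10^-4 K/W
R_phenolic foam = ln(99/29)/(2π×0.0248×1) = 7.88 K/W
R_outer film = 1/(h_o·2πr_oL) = 1/(28.4×2π×0.099×1) = 0.05661 K/W
R_total = 7.943 K/W
Q = ΔT/R_total = 52/7.943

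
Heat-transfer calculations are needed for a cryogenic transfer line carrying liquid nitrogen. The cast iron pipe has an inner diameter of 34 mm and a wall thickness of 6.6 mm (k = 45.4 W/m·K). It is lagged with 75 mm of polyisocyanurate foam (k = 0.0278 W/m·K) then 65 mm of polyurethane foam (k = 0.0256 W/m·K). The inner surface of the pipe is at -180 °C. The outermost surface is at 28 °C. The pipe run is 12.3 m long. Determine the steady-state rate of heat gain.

For a radial system each layer contributes R = ln(r_out/r_in)/(2πkL); films add R = 1/(hA).
R_cast iron pipe wall = ln(23.6/17)/(2π×45.4×12.3) = 9.349×10^-5 K/W
R_polyisocyanurate foam = ln(98.6/23.6)/(2π×0.0278×12.3) = 0.6655 K/W
R_polyurethane foam = ln(163.6/98.6)/(2π×0.0256×12.3) = 0.2559 K/W
R_total = 0.9215 K/W
Q = ΔT/R_total = 208/0.9215

Q ≈ 226 W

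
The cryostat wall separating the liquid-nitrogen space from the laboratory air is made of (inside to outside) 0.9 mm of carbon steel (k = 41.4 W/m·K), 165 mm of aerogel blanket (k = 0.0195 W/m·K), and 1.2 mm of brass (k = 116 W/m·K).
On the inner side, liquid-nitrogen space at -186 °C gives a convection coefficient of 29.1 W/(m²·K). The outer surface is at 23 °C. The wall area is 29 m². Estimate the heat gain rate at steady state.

Series thermal resistances:
R_inner film = 1/(h_i·A) = 1/(29.1×29) = 0.001185 K/W
R_carbon steel = L/(kA) = 0.0009/(41.4×29) = 7.496×10^-7 K/W
R_aerogel blanket = L/(kA) = 0.165/(0.0195×29) = 0.2918 K/W
R_brass = L/(kA) = 0.0012/(116×29) = 3.567×10^-7 K/W
R_total = 0.293 K/W
Q = ΔT / R_total = 209 / 0.293

Q ≈ 713 W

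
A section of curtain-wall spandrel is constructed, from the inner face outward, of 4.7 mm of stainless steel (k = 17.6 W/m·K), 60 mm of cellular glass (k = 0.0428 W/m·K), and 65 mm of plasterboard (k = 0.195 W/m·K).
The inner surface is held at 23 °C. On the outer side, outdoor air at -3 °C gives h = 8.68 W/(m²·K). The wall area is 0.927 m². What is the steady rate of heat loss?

Using the resistance-network approach (series):
R_stainless steel = L/(kA) = 0.0047/(17.6×0.927) = 2.881×10^-4 K/W
R_cellular glass = L/(kA) = 0.06/(0.0428×0.927) = 1.512 K/W
R_plasterboard = L/(kA) = 0.065/(0.195×0.927) = 0.3596 K/W
R_outer film = 1/(h_o·A) = 1/(8.68×0.927) = 0.1243 K/W
R_total = 1.996 K/W
Q = ΔT / R_total = 26 / 1.996

Q ≈ 13 W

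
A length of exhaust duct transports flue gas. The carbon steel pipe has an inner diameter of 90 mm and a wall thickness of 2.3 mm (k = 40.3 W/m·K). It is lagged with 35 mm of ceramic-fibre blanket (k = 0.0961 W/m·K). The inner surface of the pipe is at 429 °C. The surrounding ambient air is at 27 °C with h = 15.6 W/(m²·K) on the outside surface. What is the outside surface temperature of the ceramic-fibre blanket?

T ≈ 74.9 °C

For a radial system each layer contributes R = ln(r_out/r_in)/(2πkL); films add R = 1/(hA).
R_carbon steel pipe wall = ln(47.3/45)/(2π×40.3×1) = 1.969×10^-4 K/W
R_ceramic-fibre blanket = ln(82.3/47.3)/(2π×0.0961×1) = 0.9173 K/W
R_outer film = 1/(h_o·2πr_oL) = 1/(15.6×2π×0.0823×1) = 0.124 K/W
R_total = 1.041 K/W
Q = ΔT/R_total = 402/1.041
Q = 386 W/m
T_interface = T_inner − Q·ΣR(inner→interface) = 429 − 386×0.9175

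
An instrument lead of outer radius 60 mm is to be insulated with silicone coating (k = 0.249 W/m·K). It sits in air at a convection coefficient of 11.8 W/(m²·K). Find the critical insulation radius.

For a cylinder r_cr = k/h = 0.249/11.8
r_cr = 21.1 mm; since the bare radius (60 mm) is above r_cr, any added insulation will reduce heat loss.

r_cr ≈ 21.1 mm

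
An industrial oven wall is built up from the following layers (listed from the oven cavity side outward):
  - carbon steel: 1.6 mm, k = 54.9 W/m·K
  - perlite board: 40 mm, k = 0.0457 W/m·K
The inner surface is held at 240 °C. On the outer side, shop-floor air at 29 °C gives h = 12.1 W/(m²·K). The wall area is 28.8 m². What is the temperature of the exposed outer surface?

T ≈ 47.2 °C

Thermal resistances in series:
R_carbon steel = L/(kA) = 0.0016/(54.9×28.8) = 1.012×10^-6 K/W
R_perlite board = L/(kA) = 0.04/(0.0457×28.8) = 0.03039 K/W
R_outer film = 1/(h_o·A) = 1/(12.1×28.8) = 0.00287 K/W
R_total = 0.03326 K/W;  Q = ΔT/R_total = 211/0.03326 = 6344 W
T_interface = T_inner − Q·ΣR(inner→interface) = 240 − 6340×0.03039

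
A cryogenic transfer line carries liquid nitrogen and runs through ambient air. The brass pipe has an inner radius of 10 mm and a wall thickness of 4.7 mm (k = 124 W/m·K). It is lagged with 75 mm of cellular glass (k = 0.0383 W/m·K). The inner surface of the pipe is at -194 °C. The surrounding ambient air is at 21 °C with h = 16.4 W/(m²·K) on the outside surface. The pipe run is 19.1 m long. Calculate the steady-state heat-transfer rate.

For a radial system each layer contributes R = ln(r_out/r_in)/(2πkL); films add R = 1/(hA).
R_brass pipe wall = ln(14.7/10)/(2π×124×19.1) = 2.589×10^-5 K/W
R_cellular glass = ln(89.7/14.7)/(2π×0.0383×19.1) = 0.3935 K/W
R_outer film = 1/(h_o·2πr_oL) = 1/(16.4×2π×0.0897×19.1) = 0.005664 K/W
R_total = 0.3992 K/W
Q = ΔT/R_total = 215/0.3992

Q ≈ 539 W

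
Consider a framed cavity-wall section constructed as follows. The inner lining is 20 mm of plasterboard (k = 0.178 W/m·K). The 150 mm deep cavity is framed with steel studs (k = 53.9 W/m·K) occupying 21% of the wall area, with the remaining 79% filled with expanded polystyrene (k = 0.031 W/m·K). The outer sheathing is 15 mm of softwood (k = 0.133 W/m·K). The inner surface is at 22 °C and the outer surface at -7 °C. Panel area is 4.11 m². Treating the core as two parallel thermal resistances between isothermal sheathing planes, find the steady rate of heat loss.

Sheathing layers in series; stud and cavity paths in parallel between them.
R_inner = 0.02/(0.178×4.11) = 0.02734 K/W
R_stud  = 0.15/(53.9×0.21×4.11) = 0.003224 K/W
R_cav   = 0.15/(0.031×0.79×4.11) = 1.49 K/W
1/R_core = 1/R_stud + 1/R_cav → R_core = 0.003217 K/W
R_outer = 0.015/(0.133×4.11) = 0.02744 K/W
R_total = 0.058 K/W
Q = ΔT/R_total = 29/0.058

Q ≈ 500 W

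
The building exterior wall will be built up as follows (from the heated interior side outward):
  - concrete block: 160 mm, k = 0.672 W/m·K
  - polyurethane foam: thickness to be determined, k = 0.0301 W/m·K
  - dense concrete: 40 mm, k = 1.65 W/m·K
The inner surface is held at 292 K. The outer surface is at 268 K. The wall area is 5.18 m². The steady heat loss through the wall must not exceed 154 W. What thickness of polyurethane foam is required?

L ≈ 16.4 mm

Series thermal resistances:
R_concrete block = L/(kA) = 0.16/(0.672×5.18) = 0.04596 K/W
R_dense concrete = L/(kA) = 0.04/(1.65×5.18) = 0.00468 K/W
Sum of the known resistances R_other = 0.05064 K/W
Required total resistance R_tot = ΔT/Q_allow = 24/154 = 0.1558 K/W
R_polyurethane foam = R_tot − R_other = 0.1052 K/W
L = R·k·A = 0.1052×0.0301×5.18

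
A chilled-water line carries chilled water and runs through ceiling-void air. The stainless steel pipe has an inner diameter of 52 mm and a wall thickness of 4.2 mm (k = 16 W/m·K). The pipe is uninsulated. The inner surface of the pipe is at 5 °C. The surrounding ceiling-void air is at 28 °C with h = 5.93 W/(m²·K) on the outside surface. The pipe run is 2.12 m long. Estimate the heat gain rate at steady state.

Cylindrical conduction, so R = ln(r₂/r₁)/(2πkL) per layer, in series:
R_stainless steel pipe wall = ln(30.2/26)/(2π×16×2.12) = 7.026×10^-4 K/W
R_outer film = 1/(h_o·2πr_oL) = 1/(5.93×2π×0.0302×2.12) = 0.4192 K/W
R_total = 0.4199 K/W
Q = ΔT/R_total = 23/0.4199

Q ≈ 54.8 W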